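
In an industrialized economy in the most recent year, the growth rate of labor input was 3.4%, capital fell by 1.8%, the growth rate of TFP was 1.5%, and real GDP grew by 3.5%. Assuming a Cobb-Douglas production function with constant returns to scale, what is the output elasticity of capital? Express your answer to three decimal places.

gY = gA + α·gK + (1−α)·gL, so gY − gA − gL = α(gK − gL).
3.5 − 1.5 − 3.4 = α × (-1.8 − 3.4).
-1.4 = -5.2 α, so α = 0.26923.

α = 0.269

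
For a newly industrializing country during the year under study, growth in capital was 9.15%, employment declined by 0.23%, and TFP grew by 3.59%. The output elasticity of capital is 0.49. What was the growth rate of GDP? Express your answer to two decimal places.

GDP grew 7.96%.

Labor's share = 1 − 0.49 = 0.51.
Capital: 0.49 × 9.15 = 4.4835 pp.
Employment: 0.51 × (-0.23) = -0.1173 pp.
Output growth = 3.59 + 4.3662 = 7.9562%.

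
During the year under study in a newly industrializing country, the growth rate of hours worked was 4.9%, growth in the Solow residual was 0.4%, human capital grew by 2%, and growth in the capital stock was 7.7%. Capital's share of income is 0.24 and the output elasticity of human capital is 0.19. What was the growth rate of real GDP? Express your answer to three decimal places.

Real GDP growth was 5.421%.

Labor's share = 1 − 0.24 − 0.19 = 0.57.
The capital stock: 0.24 × 7.7 = 1.848 pp.
Human capital: 0.19 × 2 = 0.38 pp.
Hours worked: 0.57 × 4.9 = 2.793 pp.
Output growth = 0.4 + 5.021 = 5.421%.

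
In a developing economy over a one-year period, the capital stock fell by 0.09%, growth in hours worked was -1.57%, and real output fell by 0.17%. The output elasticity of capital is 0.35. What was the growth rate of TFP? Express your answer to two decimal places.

TFP grew 0.88%.

Labor's share = 1 − 0.35 = 0.65.
The capital stock: 0.35 × (-0.09) = -0.0315 pp.
Hours worked: 0.65 × (-1.57) = -1.0205 pp.
TFP growth = -0.17 + 1.052 = 0.882%.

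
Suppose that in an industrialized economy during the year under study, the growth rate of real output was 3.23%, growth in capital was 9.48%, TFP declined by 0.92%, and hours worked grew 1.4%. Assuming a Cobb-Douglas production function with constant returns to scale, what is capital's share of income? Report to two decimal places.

α = 0.34

gY = gA + α·gK + (1−α)·gL, so gY − gA − gL = α(gK − gL).
3.23 + 0.92 − 1.4 = α × (9.48 − 1.4).
2.75 = 8.08 α, so α = 0.3403.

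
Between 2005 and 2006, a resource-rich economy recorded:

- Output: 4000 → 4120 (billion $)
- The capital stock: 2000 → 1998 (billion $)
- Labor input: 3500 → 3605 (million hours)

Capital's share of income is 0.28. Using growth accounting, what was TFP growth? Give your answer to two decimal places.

Output growth = (4120 − 4000) / 4000 = 3%.
The capital stock growth = (1998 − 2000) / 2000 = -0.1%.
Labor input growth = (3605 − 3500) / 3500 = 3%.
Labor's share = 1 − 0.28 = 0.72.
The capital stock: 0.28 × (-0.1) = -0.028 pp.
Labor input: 0.72 × 3 = 2.16 pp.
TFP growth = 3 − 2.132 = 0.868%.

0.87%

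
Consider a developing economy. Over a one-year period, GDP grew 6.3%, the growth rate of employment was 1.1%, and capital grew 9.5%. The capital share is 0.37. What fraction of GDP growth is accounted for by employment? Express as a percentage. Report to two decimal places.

Labor's share = 1 − 0.37 = 0.63.
Employment contributed 0.63 × 1.1 = 0.693 pp.
Share of growth = 0.693 / 6.3 × 100 = 11%.

11.00%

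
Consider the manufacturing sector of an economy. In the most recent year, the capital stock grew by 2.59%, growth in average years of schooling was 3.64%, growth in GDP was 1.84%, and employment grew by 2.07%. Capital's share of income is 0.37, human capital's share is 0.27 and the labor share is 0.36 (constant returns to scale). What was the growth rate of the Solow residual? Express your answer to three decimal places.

-0.846%

Labor's share = 1 − 0.37 − 0.27 = 0.36.
The capital stock: 0.37 × 2.59 = 0.9583 pp.
Average years of schooling: 0.27 × 3.64 = 0.9828 pp.
Employment: 0.36 × 2.07 = 0.7452 pp.
TFP growth = 1.84 − 2.6863 = -0.8463%.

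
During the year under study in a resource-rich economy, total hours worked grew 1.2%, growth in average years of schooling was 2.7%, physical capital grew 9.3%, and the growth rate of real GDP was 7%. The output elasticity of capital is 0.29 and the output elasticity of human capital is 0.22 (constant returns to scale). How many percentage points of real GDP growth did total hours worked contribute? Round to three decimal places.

0.588 percentage points

Labor's share = 1 − 0.29 − 0.22 = 0.49.
Contribution = share × growth = 0.49 × 1.2 = 0.588 pp.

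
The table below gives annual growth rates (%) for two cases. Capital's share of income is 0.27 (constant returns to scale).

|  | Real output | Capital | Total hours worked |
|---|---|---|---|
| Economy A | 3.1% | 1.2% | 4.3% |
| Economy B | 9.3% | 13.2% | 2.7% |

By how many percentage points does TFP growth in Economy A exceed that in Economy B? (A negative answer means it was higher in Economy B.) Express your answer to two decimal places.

-4.13 percentage points

Labor's share = 1 − 0.27 = 0.73.
Economy A: TFP = 3.1 − 0.324 − 3.139 = -0.363%.
Economy B: TFP = 9.3 − 3.564 − 1.971 = 3.765%.
Difference = -0.363 − (3.765) = -4.128 pp.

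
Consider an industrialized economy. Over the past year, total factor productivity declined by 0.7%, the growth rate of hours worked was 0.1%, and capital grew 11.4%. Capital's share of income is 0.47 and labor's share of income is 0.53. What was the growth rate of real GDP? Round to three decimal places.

4.711%

Labor's share = 1 − 0.47 = 0.53.
Capital: 0.47 × 11.4 = 5.358 pp.
Hours worked: 0.53 × 0.1 = 0.053 pp.
Output growth = -0.7 + 5.411 = 4.711%.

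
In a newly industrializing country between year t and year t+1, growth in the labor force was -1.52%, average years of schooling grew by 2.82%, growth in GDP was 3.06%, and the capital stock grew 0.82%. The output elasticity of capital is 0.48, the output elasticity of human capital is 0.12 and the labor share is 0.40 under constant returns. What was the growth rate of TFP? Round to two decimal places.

Labor's share = 1 − 0.48 − 0.12 = 0.4.
The capital stock: 0.48 × 0.82 = 0.3936 pp.
Average years of schooling: 0.12 × 2.82 = 0.3384 pp.
The labor force: 0.4 × (-1.52) = -0.608 pp.
TFP growth = 3.06 − 0.124 = 2.936%.

2.94%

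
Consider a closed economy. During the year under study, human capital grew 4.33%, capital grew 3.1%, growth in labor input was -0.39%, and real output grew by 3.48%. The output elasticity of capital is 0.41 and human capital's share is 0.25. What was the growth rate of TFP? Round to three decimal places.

Labor's share = 1 − 0.41 − 0.25 = 0.34.
Capital: 0.41 × 3.1 = 1.271 pp.
Human capital: 0.25 × 4.33 = 1.0825 pp.
Labor input: 0.34 × (-0.39) = -0.1326 pp.
TFP growth = 3.48 − 2.2209 = 1.2591%.

TFP growth was 1.259%.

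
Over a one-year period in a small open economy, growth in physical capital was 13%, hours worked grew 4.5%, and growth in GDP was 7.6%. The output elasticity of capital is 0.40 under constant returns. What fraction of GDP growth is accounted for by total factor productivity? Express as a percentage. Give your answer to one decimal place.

-3.9%

Labor's share = 1 − 0.4 = 0.6.
Physical capital: 0.4 × 13 = 5.2 pp.
Hours worked: 0.6 × 4.5 = 2.7 pp.
TFP growth = 7.6 − 7.9 = -0.3%.
TFP share of growth = -0.3 / 7.6 × 100 = -3.947%.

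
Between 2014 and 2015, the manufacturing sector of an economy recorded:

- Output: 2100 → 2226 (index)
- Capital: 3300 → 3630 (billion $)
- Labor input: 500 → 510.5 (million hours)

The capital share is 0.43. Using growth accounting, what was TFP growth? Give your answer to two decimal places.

0.50%

Output growth = (2226 − 2100) / 2100 = 6%.
Capital growth = (3630 − 3300) / 3300 = 10%.
Labor input growth = (510.5 − 500) / 500 = 2.1%.
Labor's share = 1 − 0.43 = 0.57.
Capital: 0.43 × 10 = 4.3 pp.
Labor input: 0.57 × 2.1 = 1.197 pp.
TFP growth = 6 − 5.497 = 0.503%.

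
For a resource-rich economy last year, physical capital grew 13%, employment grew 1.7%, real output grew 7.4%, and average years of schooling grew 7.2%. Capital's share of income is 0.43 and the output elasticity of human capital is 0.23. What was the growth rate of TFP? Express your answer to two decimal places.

Labor's share = 1 − 0.43 − 0.23 = 0.34.
Physical capital: 0.43 × 13 = 5.59 pp.
Average years of schooling: 0.23 × 7.2 = 1.656 pp.
Employment: 0.34 × 1.7 = 0.578 pp.
TFP growth = 7.4 − 7.824 = -0.424%.

-0.42%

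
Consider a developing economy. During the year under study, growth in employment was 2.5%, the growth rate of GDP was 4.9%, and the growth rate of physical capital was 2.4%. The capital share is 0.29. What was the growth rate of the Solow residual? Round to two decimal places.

Labor's share = 1 − 0.29 = 0.71.
Physical capital: 0.29 × 2.4 = 0.696 pp.
Employment: 0.71 × 2.5 = 1.775 pp.
TFP growth = 4.9 − 2.471 = 2.429%.

2.43%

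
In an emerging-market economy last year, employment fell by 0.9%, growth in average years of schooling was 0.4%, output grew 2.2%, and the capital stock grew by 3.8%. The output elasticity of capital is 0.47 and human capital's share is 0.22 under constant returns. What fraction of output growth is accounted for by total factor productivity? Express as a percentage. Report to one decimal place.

27.5%

Labor's share = 1 − 0.47 − 0.22 = 0.31.
The capital stock: 0.47 × 3.8 = 1.786 pp.
Average years of schooling: 0.22 × 0.4 = 0.088 pp.
Employment: 0.31 × (-0.9) = -0.279 pp.
TFP growth = 2.2 − 1.595 = 0.605%.
TFP share of growth = 0.605 / 2.2 × 100 = 27.5%.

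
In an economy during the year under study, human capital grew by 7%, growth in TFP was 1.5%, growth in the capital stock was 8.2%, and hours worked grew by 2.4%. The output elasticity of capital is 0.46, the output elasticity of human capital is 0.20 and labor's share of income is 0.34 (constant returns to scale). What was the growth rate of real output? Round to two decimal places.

Labor's share = 1 − 0.46 − 0.2 = 0.34.
The capital stock: 0.46 × 8.2 = 3.772 pp.
Human capital: 0.2 × 7 = 1.4 pp.
Hours worked: 0.34 × 2.4 = 0.816 pp.
Output growth = 1.5 + 5.988 = 7.488%.

Real output grew 7.49%.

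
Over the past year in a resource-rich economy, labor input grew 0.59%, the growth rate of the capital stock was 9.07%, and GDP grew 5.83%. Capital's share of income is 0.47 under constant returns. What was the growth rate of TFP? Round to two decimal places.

Labor's share = 1 − 0.47 = 0.53.
The capital stock: 0.47 × 9.07 = 4.2629 pp.
Labor input: 0.53 × 0.59 = 0.3127 pp.
TFP growth = 5.83 − 4.5756 = 1.2544%.

TFP grew 1.25%.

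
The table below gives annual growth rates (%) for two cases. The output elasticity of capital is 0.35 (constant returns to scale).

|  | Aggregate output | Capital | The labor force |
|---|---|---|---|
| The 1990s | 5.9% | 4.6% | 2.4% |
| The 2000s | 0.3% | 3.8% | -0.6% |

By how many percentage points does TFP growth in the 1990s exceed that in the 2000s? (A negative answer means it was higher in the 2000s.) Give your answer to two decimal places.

Labor's share = 1 − 0.35 = 0.65.
The 1990s: TFP = 5.9 − 1.61 − 1.56 = 2.73%.
The 2000s: TFP = 0.3 − 1.33 + 0.39 = -0.64%.
Difference = 2.73 − (-0.64) = 3.37 pp.

3.37 percentage points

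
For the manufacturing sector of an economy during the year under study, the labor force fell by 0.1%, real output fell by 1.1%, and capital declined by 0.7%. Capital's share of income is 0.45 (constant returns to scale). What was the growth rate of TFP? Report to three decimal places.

Labor's share = 1 − 0.45 = 0.55.
Capital: 0.45 × (-0.7) = -0.315 pp.
The labor force: 0.55 × (-0.1) = -0.055 pp.
TFP growth = -1.1 + 0.37 = -0.73%.

-0.730%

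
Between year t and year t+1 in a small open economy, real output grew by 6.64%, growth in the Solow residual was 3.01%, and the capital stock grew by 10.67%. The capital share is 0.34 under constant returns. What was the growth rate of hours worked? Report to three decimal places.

0.003%

Labor's share = 1 − 0.34 = 0.66.
gY = gA + 0.34×10.67 + 0.66×g.
0.66×g = 6.64 − 3.01 − 3.6278 = 0.0022.
g = 0.0022 / 0.66 = 0.00333%.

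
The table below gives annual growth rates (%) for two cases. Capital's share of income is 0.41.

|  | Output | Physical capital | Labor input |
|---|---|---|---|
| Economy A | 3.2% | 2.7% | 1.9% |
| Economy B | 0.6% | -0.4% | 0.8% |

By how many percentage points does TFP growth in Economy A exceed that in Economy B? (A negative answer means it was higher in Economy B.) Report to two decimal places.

Labor's share = 1 − 0.41 = 0.59.
Economy A: TFP = 3.2 − 1.107 − 1.121 = 0.972%.
Economy B: TFP = 0.6 + 0.164 − 0.472 = 0.292%.
Difference = 0.972 − (0.292) = 0.68 pp.

0.68 percentage points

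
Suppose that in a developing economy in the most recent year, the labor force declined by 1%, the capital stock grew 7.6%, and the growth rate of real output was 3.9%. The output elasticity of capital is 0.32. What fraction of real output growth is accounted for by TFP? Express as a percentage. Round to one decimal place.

TFP accounted for 55.1% of growth.

Labor's share = 1 − 0.32 = 0.68.
The capital stock: 0.32 × 7.6 = 2.432 pp.
The labor force: 0.68 × (-1) = -0.68 pp.
TFP growth = 3.9 − 1.752 = 2.148%.
TFP share of growth = 2.148 / 3.9 × 100 = 55.077%.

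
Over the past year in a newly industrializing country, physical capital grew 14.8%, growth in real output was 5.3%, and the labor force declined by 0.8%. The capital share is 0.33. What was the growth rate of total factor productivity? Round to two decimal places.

Labor's share = 1 − 0.33 = 0.67.
Physical capital: 0.33 × 14.8 = 4.884 pp.
The labor force: 0.67 × (-0.8) = -0.536 pp.
TFP growth = 5.3 − 4.348 = 0.952%.

0.95%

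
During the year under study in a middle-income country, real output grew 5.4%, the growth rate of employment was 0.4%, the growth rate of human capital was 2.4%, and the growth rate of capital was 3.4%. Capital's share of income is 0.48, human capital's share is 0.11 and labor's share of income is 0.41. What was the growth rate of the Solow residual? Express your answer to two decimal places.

3.34%

Labor's share = 1 − 0.48 − 0.11 = 0.41.
Capital: 0.48 × 3.4 = 1.632 pp.
Human capital: 0.11 × 2.4 = 0.264 pp.
Employment: 0.41 × 0.4 = 0.164 pp.
TFP growth = 5.4 − 2.06 = 3.34%.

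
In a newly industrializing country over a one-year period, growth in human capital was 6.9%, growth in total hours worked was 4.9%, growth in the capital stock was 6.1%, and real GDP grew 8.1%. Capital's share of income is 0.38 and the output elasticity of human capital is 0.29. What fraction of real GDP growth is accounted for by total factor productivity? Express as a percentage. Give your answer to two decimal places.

Total factor productivity accounted for 26.72% of growth.

Labor's share = 1 − 0.38 − 0.29 = 0.33.
The capital stock: 0.38 × 6.1 = 2.318 pp.
Human capital: 0.29 × 6.9 = 2.001 pp.
Total hours worked: 0.33 × 4.9 = 1.617 pp.
TFP growth = 8.1 − 5.936 = 2.164%.
TFP share of growth = 2.164 / 8.1 × 100 = 26.716%.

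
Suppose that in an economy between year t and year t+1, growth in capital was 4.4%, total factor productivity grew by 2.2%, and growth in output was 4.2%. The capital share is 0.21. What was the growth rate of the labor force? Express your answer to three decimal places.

1.362%

Labor's share = 1 − 0.21 = 0.79.
gY = gA + 0.21×4.4 + 0.79×g.
0.79×g = 4.2 − 2.2 − 0.924 = 1.076.
g = 1.076 / 0.79 = 1.36203%.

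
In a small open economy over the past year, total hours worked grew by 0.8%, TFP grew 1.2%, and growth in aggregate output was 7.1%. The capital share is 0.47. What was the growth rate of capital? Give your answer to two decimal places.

11.65%

Labor's share = 1 − 0.47 = 0.53.
gY = gA + 0.53×0.8 + 0.47×g.
0.47×g = 7.1 − 1.2 − 0.424 = 5.476.
g = 5.476 / 0.47 = 11.6511%.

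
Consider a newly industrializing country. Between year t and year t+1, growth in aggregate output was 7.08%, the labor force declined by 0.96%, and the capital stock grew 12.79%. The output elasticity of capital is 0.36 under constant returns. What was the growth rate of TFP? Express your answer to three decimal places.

TFP grew 3.090%.

Labor's share = 1 − 0.36 = 0.64.
The capital stock: 0.36 × 12.79 = 4.6044 pp.
The labor force: 0.64 × (-0.96) = -0.6144 pp.
TFP growth = 7.08 − 3.99 = 3.09%.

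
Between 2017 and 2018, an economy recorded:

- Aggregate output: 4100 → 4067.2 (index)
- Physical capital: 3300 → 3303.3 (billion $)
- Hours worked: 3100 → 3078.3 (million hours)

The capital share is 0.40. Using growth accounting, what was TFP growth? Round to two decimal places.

-0.42%

Aggregate output growth = (4067.2 − 4100) / 4100 = -0.8%.
Physical capital growth = (3303.3 − 3300) / 3300 = 0.1%.
Hours worked growth = (3078.3 − 3100) / 3100 = -0.7%.
Labor's share = 1 − 0.4 = 0.6.
Physical capital: 0.4 × 0.1 = 0.04 pp.
Hours worked: 0.6 × (-0.7) = -0.42 pp.
TFP growth = -0.8 + 0.38 = -0.42%.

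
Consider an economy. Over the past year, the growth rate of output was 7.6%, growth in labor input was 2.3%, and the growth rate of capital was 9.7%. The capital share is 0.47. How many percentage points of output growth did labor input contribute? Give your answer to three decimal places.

Labor's share = 1 − 0.47 = 0.53.
Contribution = share × growth = 0.53 × 2.3 = 1.219 pp.

1.219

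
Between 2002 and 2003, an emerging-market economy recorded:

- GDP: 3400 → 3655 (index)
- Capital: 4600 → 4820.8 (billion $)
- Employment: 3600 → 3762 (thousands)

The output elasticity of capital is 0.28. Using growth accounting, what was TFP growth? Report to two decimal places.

GDP growth = (3655 − 3400) / 3400 = 7.5%.
Capital growth = (4820.8 − 4600) / 4600 = 4.8%.
Employment growth = (3762 − 3600) / 3600 = 4.5%.
Labor's share = 1 − 0.28 = 0.72.
Capital: 0.28 × 4.8 = 1.344 pp.
Employment: 0.72 × 4.5 = 3.24 pp.
TFP growth = 7.5 − 4.584 = 2.916%.

2.92%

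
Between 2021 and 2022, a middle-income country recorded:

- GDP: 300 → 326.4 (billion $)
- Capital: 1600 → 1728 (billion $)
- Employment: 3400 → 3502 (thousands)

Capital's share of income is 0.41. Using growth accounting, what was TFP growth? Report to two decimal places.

GDP growth = (326.4 − 300) / 300 = 8.8%.
Capital growth = (1728 − 1600) / 1600 = 8%.
Employment growth = (3502 − 3400) / 3400 = 3%.
Labor's share = 1 − 0.41 = 0.59.
Capital: 0.41 × 8 = 3.28 pp.
Employment: 0.59 × 3 = 1.77 pp.
TFP growth = 8.8 − 5.05 = 3.75%.

3.75%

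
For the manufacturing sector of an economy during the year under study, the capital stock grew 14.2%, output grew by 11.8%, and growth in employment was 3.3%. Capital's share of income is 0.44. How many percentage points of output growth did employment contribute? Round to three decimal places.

Labor's share = 1 − 0.44 = 0.56.
Contribution = share × growth = 0.56 × 3.3 = 1.848 pp.

1.848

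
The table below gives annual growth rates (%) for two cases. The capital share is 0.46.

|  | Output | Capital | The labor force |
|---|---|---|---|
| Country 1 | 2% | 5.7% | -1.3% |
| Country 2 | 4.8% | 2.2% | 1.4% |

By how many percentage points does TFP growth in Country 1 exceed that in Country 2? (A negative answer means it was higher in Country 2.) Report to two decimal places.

-2.95 percentage points

Labor's share = 1 − 0.46 = 0.54.
Country 1: TFP = 2 − 2.622 + 0.702 = 0.08%.
Country 2: TFP = 4.8 − 1.012 − 0.756 = 3.032%.
Difference = 0.08 − (3.032) = -2.952 pp.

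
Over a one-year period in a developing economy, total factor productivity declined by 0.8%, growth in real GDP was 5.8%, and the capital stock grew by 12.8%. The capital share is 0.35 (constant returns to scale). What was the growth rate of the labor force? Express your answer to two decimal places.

3.26%

Labor's share = 1 − 0.35 = 0.65.
gY = gA + 0.35×12.8 + 0.65×g.
0.65×g = 5.8 + 0.8 − 4.48 = 2.12.
g = 2.12 / 0.65 = 3.2615%.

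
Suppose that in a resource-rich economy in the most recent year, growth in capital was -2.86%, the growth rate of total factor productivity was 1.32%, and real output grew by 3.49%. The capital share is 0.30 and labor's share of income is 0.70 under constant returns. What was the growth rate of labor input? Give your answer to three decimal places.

Labor input grew 4.326%.

Labor's share = 1 − 0.3 = 0.7.
gY = gA + 0.3×(-2.86) + 0.7×g.
0.7×g = 3.49 − 1.32 + 0.858 = 3.028.
g = 3.028 / 0.7 = 4.32571%.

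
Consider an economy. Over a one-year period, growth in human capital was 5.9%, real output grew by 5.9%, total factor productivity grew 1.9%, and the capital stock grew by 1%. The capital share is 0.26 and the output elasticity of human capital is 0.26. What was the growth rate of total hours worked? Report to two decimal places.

Labor's share = 1 − 0.26 − 0.26 = 0.48.
gY = gA + 0.26×1 + 0.26×5.9 + 0.48×g.
0.48×g = 5.9 − 1.9 − 1.794 = 2.206.
g = 2.206 / 0.48 = 4.5958%.

Total hours worked growth was 4.60%.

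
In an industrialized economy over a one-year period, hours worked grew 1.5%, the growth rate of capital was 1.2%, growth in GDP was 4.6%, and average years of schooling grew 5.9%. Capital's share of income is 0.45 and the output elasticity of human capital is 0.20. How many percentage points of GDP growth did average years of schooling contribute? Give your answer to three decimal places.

1.180 pp

Contribution = share × growth = 0.2 × 5.9 = 1.18 pp.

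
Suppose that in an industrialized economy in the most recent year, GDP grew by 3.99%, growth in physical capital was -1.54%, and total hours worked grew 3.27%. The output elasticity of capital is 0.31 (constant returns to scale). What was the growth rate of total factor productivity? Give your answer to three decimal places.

Total factor productivity grew 2.211%.

Labor's share = 1 − 0.31 = 0.69.
Physical capital: 0.31 × (-1.54) = -0.4774 pp.
Total hours worked: 0.69 × 3.27 = 2.2563 pp.
TFP growth = 3.99 − 1.7789 = 2.2111%.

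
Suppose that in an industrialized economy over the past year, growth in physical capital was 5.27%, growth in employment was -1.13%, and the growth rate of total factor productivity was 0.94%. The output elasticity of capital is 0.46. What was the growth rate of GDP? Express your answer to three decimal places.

Labor's share = 1 − 0.46 = 0.54.
Physical capital: 0.46 × 5.27 = 2.4242 pp.
Employment: 0.54 × (-1.13) = -0.6102 pp.
Output growth = 0.94 + 1.814 = 2.754%.

GDP growth was 2.754%.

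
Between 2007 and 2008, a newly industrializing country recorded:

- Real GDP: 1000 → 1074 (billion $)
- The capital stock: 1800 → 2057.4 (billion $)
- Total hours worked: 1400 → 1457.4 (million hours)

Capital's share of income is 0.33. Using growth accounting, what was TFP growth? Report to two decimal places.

-0.07%

Real GDP growth = (1074 − 1000) / 1000 = 7.4%.
The capital stock growth = (2057.4 − 1800) / 1800 = 14.3%.
Total hours worked growth = (1457.4 − 1400) / 1400 = 4.1%.
Labor's share = 1 − 0.33 = 0.67.
The capital stock: 0.33 × 14.3 = 4.719 pp.
Total hours worked: 0.67 × 4.1 = 2.747 pp.
TFP growth = 7.4 − 7.466 = -0.066%.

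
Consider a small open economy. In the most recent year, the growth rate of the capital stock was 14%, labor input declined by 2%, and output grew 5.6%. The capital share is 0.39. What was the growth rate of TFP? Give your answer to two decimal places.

TFP grew 1.36%.

Labor's share = 1 − 0.39 = 0.61.
The capital stock: 0.39 × 14 = 5.46 pp.
Labor input: 0.61 × (-2) = -1.22 pp.
TFP growth = 5.6 − 4.24 = 1.36%.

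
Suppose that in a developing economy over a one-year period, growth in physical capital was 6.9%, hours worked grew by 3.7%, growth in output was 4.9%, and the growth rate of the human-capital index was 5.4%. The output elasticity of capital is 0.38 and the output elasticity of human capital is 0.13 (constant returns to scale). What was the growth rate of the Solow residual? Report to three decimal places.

Labor's share = 1 − 0.38 − 0.13 = 0.49.
Physical capital: 0.38 × 6.9 = 2.622 pp.
The human-capital index: 0.13 × 5.4 = 0.702 pp.
Hours worked: 0.49 × 3.7 = 1.813 pp.
TFP growth = 4.9 − 5.137 = -0.237%.

-0.237%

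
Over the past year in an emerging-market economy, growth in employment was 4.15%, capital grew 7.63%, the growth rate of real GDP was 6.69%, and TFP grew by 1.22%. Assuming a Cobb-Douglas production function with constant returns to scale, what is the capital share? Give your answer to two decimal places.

gY = gA + α·gK + (1−α)·gL, so gY − gA − gL = α(gK − gL).
6.69 − 1.22 − 4.15 = α × (7.63 − 4.15).
1.32 = 3.48 α, so α = 0.3793.

α = 0.38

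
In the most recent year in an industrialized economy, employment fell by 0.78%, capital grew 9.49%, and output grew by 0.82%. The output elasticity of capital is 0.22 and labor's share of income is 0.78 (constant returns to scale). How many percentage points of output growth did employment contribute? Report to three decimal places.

Labor's share = 1 − 0.22 = 0.78.
Contribution = share × growth = 0.78 × (-0.78) = -0.6084 pp.

-0.608 pp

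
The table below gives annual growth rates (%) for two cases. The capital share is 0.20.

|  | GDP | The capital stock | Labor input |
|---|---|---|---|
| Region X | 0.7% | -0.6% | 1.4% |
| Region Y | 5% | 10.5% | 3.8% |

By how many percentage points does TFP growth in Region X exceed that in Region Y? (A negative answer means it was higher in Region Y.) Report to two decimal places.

Labor's share = 1 − 0.2 = 0.8.
Region X: TFP = 0.7 + 0.12 − 1.12 = -0.3%.
Region Y: TFP = 5 − 2.1 − 3.04 = -0.14%.
Difference = -0.3 − (-0.14) = -0.16 pp.

-0.16 percentage points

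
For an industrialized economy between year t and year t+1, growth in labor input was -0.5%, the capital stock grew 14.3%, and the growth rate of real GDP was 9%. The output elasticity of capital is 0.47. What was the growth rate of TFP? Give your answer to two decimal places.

2.54%

Labor's share = 1 − 0.47 = 0.53.
The capital stock: 0.47 × 14.3 = 6.721 pp.
Labor input: 0.53 × (-0.5) = -0.265 pp.
TFP growth = 9 − 6.456 = 2.544%.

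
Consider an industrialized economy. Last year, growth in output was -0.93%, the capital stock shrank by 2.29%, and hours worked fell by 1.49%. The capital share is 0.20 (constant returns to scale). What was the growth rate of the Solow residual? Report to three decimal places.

Labor's share = 1 − 0.2 = 0.8.
The capital stock: 0.2 × (-2.29) = -0.458 pp.
Hours worked: 0.8 × (-1.49) = -1.192 pp.
TFP growth = -0.93 + 1.65 = 0.72%.

The Solow residual grew 0.720%.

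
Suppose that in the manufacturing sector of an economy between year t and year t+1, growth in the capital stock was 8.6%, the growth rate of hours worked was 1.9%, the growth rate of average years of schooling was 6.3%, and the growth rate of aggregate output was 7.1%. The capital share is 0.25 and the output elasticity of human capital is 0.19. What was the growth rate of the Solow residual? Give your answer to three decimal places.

Labor's share = 1 − 0.25 − 0.19 = 0.56.
The capital stock: 0.25 × 8.6 = 2.15 pp.
Average years of schooling: 0.19 × 6.3 = 1.197 pp.
Hours worked: 0.56 × 1.9 = 1.064 pp.
TFP growth = 7.1 − 4.411 = 2.689%.

The Solow residual growth was 2.689%.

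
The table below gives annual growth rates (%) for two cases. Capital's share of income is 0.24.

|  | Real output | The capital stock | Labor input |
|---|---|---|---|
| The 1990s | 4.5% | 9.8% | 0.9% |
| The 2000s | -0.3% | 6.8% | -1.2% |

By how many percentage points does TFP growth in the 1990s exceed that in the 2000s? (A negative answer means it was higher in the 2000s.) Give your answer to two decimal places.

2.48 percentage points

Labor's share = 1 − 0.24 = 0.76.
The 1990s: TFP = 4.5 − 2.352 − 0.684 = 1.464%.
The 2000s: TFP = -0.3 − 1.632 + 0.912 = -1.02%.
Difference = 1.464 − (-1.02) = 2.484 pp.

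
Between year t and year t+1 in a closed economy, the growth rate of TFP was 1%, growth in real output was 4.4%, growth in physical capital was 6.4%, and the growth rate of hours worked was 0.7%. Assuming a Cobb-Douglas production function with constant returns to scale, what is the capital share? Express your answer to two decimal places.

α = 0.47

gY = gA + α·gK + (1−α)·gL, so gY − gA − gL = α(gK − gL).
4.4 − 1 − 0.7 = α × (6.4 − 0.7).
2.7 = 5.7 α, so α = 0.4737.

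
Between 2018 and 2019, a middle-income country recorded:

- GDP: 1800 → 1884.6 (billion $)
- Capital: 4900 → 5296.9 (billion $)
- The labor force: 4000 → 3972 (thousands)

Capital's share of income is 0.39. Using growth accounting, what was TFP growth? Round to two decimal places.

GDP growth = (1884.6 − 1800) / 1800 = 4.7%.
Capital growth = (5296.9 − 4900) / 4900 = 8.1%.
The labor force growth = (3972 − 4000) / 4000 = -0.7%.
Labor's share = 1 − 0.39 = 0.61.
Capital: 0.39 × 8.1 = 3.159 pp.
The labor force: 0.61 × (-0.7) = -0.427 pp.
TFP growth = 4.7 − 2.732 = 1.968%.

1.97%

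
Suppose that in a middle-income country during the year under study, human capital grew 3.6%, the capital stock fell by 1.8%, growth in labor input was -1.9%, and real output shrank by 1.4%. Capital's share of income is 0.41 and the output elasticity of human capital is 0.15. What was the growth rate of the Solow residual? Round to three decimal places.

-0.366%

Labor's share = 1 − 0.41 − 0.15 = 0.44.
The capital stock: 0.41 × (-1.8) = -0.738 pp.
Human capital: 0.15 × 3.6 = 0.54 pp.
Labor input: 0.44 × (-1.9) = -0.836 pp.
TFP growth = -1.4 + 1.034 = -0.366%.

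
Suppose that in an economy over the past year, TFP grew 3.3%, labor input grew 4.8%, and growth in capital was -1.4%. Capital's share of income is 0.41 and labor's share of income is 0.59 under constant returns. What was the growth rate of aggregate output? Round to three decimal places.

Aggregate output growth was 5.558%.

Labor's share = 1 − 0.41 = 0.59.
Capital: 0.41 × (-1.4) = -0.574 pp.
Labor input: 0.59 × 4.8 = 2.832 pp.
Output growth = 3.3 + 2.258 = 5.558%.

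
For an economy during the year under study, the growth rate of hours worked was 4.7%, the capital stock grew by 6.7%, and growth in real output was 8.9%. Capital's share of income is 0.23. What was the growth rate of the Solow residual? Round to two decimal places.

3.74%

Labor's share = 1 − 0.23 = 0.77.
The capital stock: 0.23 × 6.7 = 1.541 pp.
Hours worked: 0.77 × 4.7 = 3.619 pp.
TFP growth = 8.9 − 5.16 = 3.74%.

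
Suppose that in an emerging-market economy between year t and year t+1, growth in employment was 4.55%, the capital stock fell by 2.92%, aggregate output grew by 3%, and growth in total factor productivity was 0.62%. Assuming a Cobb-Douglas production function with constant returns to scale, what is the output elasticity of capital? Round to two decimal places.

gY = gA + α·gK + (1−α)·gL, so gY − gA − gL = α(gK − gL).
3 − 0.62 − 4.55 = α × (-2.92 − 4.55).
-2.17 = -7.47 α, so α = 0.2905.

α = 0.29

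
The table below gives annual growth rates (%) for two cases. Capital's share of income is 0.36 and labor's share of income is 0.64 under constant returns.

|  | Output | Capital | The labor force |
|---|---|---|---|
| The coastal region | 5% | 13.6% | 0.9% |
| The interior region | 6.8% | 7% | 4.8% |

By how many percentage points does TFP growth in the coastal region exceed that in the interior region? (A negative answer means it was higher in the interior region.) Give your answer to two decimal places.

-1.68 percentage points

Labor's share = 1 − 0.36 = 0.64.
The coastal region: TFP = 5 − 4.896 − 0.576 = -0.472%.
The interior region: TFP = 6.8 − 2.52 − 3.072 = 1.208%.
Difference = -0.472 − (1.208) = -1.68 pp.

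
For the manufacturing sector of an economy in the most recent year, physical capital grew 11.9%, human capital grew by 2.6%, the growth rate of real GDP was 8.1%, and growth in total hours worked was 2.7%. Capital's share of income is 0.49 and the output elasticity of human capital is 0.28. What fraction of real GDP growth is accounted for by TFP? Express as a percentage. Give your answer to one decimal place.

Labor's share = 1 − 0.49 − 0.28 = 0.23.
Physical capital: 0.49 × 11.9 = 5.831 pp.
Human capital: 0.28 × 2.6 = 0.728 pp.
Total hours worked: 0.23 × 2.7 = 0.621 pp.
TFP growth = 8.1 − 7.18 = 0.92%.
TFP share of growth = 0.92 / 8.1 × 100 = 11.358%.

TFP accounted for 11.4% of growth.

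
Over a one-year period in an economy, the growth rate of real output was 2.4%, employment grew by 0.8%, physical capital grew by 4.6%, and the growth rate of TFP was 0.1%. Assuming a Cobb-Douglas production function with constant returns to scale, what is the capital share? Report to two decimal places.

gY = gA + α·gK + (1−α)·gL, so gY − gA − gL = α(gK − gL).
2.4 − 0.1 − 0.8 = α × (4.6 − 0.8).
1.5 = 3.8 α, so α = 0.3947.

0.39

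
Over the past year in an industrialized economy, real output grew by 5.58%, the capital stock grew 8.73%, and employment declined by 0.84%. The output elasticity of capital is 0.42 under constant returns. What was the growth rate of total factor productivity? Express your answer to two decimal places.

Labor's share = 1 − 0.42 = 0.58.
The capital stock: 0.42 × 8.73 = 3.6666 pp.
Employment: 0.58 × (-0.84) = -0.4872 pp.
TFP growth = 5.58 − 3.1794 = 2.4006%.

Total factor productivity grew 2.40%.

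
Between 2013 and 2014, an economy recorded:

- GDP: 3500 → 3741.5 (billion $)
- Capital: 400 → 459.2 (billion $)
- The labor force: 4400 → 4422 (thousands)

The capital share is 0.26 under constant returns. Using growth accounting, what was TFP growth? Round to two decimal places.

2.68%

GDP growth = (3741.5 − 3500) / 3500 = 6.9%.
Capital growth = (459.2 − 400) / 400 = 14.8%.
The labor force growth = (4422 − 4400) / 4400 = 0.5%.
Labor's share = 1 − 0.26 = 0.74.
Capital: 0.26 × 14.8 = 3.848 pp.
The labor force: 0.74 × 0.5 = 0.37 pp.
TFP growth = 6.9 − 4.218 = 2.682%.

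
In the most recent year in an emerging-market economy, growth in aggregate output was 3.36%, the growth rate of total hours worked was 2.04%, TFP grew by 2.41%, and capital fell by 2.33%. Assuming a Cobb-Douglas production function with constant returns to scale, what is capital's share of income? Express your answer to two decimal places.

gY = gA + α·gK + (1−α)·gL, so gY − gA − gL = α(gK − gL).
3.36 − 2.41 − 2.04 = α × (-2.33 − 2.04).
-1.09 = -4.37 α, so α = 0.2494.

α = 0.25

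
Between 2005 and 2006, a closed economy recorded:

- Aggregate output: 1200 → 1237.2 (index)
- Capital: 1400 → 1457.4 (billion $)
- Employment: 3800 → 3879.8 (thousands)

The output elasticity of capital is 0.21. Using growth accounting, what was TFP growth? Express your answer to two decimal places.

Aggregate output growth = (1237.2 − 1200) / 1200 = 3.1%.
Capital growth = (1457.4 − 1400) / 1400 = 4.1%.
Employment growth = (3879.8 − 3800) / 3800 = 2.1%.
Labor's share = 1 − 0.21 = 0.79.
Capital: 0.21 × 4.1 = 0.861 pp.
Employment: 0.79 × 2.1 = 1.659 pp.
TFP growth = 3.1 − 2.52 = 0.58%.

TFP grew 0.58%.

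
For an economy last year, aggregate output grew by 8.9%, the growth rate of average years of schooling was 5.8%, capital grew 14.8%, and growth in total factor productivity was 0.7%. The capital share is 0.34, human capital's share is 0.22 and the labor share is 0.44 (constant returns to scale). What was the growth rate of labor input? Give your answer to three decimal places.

Labor input growth was 4.300%.

Labor's share = 1 − 0.34 − 0.22 = 0.44.
gY = gA + 0.34×14.8 + 0.22×5.8 + 0.44×g.
0.44×g = 8.9 − 0.7 − 6.308 = 1.892.
g = 1.892 / 0.44 = 4.3%.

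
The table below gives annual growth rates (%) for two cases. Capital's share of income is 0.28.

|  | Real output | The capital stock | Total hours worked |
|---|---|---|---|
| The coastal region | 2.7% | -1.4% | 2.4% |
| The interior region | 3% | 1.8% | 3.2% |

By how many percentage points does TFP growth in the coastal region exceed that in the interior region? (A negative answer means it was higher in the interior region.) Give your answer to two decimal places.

1.17 percentage points

Labor's share = 1 − 0.28 = 0.72.
The coastal region: TFP = 2.7 + 0.392 − 1.728 = 1.364%.
The interior region: TFP = 3 − 0.504 − 2.304 = 0.192%.
Difference = 1.364 − (0.192) = 1.172 pp.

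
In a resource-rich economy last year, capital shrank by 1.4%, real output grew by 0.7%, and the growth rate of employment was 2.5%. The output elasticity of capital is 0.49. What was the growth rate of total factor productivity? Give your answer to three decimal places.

Labor's share = 1 − 0.49 = 0.51.
Capital: 0.49 × (-1.4) = -0.686 pp.
Employment: 0.51 × 2.5 = 1.275 pp.
TFP growth = 0.7 − 0.589 = 0.111%.

Total factor productivity growth was 0.111%.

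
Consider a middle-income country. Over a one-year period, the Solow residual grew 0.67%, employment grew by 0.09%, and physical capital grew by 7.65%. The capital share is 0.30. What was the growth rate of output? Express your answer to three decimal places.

Output grew 3.028%.

Labor's share = 1 − 0.3 = 0.7.
Physical capital: 0.3 × 7.65 = 2.295 pp.
Employment: 0.7 × 0.09 = 0.063 pp.
Output growth = 0.67 + 2.358 = 3.028%.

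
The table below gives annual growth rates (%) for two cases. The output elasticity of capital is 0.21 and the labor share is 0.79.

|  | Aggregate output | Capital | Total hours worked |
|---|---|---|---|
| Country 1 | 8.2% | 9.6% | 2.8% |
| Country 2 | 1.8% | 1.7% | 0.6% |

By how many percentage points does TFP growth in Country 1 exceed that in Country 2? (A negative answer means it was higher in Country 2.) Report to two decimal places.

Labor's share = 1 − 0.21 = 0.79.
Country 1: TFP = 8.2 − 2.016 − 2.212 = 3.972%.
Country 2: TFP = 1.8 − 0.357 − 0.474 = 0.969%.
Difference = 3.972 − (0.969) = 3.003 pp.

3.00 percentage points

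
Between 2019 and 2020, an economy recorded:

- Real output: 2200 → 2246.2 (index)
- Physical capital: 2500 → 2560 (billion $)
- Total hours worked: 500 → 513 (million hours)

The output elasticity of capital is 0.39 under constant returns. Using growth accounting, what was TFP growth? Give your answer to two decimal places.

Real output growth = (2246.2 − 2200) / 2200 = 2.1%.
Physical capital growth = (2560 − 2500) / 2500 = 2.4%.
Total hours worked growth = (513 − 500) / 500 = 2.6%.
Labor's share = 1 − 0.39 = 0.61.
Physical capital: 0.39 × 2.4 = 0.936 pp.
Total hours worked: 0.61 × 2.6 = 1.586 pp.
TFP growth = 2.1 − 2.522 = -0.422%.

-0.42%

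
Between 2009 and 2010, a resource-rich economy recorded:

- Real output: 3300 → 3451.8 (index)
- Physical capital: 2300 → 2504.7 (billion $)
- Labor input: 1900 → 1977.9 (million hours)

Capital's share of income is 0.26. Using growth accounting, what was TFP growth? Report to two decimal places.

-0.75%

Real output growth = (3451.8 − 3300) / 3300 = 4.6%.
Physical capital growth = (2504.7 − 2300) / 2300 = 8.9%.
Labor input growth = (1977.9 − 1900) / 1900 = 4.1%.
Labor's share = 1 − 0.26 = 0.74.
Physical capital: 0.26 × 8.9 = 2.314 pp.
Labor input: 0.74 × 4.1 = 3.034 pp.
TFP growth = 4.6 − 5.348 = -0.748%.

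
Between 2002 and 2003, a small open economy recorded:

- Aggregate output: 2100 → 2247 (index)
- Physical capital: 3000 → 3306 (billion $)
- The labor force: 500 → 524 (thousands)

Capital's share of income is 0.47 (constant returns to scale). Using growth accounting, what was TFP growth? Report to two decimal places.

Aggregate output growth = (2247 − 2100) / 2100 = 7%.
Physical capital growth = (3306 − 3000) / 3000 = 10.2%.
The labor force growth = (524 − 500) / 500 = 4.8%.
Labor's share = 1 − 0.47 = 0.53.
Physical capital: 0.47 × 10.2 = 4.794 pp.
The labor force: 0.53 × 4.8 = 2.544 pp.
TFP growth = 7 − 7.338 = -0.338%.

-0.34%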